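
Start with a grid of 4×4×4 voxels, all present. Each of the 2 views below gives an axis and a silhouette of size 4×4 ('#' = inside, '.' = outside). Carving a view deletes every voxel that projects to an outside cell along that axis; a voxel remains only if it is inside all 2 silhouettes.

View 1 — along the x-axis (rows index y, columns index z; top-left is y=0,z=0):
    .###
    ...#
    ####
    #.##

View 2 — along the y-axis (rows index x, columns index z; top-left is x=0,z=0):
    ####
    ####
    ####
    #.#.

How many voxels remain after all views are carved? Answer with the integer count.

|visual hull| = 38

full grid |V| = 64
carve view 1 (along x, YZ-mask fill 11/16): 44 voxels remain
carve view 2 (along y, XZ-mask fill 14/16): 38 voxels remain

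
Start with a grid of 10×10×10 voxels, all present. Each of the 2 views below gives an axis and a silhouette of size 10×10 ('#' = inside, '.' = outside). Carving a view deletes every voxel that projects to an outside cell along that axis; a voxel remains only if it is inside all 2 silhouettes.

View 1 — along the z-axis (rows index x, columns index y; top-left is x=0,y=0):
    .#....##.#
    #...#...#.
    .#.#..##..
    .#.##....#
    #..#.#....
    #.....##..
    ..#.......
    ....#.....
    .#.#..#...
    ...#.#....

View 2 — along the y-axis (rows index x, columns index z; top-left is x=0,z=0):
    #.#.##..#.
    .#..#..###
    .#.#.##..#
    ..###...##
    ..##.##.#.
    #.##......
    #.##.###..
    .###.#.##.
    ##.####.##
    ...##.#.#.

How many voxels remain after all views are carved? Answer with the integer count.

remaining voxels: 143

before carving: 1000 voxels (10×10×10)
step 1: project along z, AND mask (28/100) → |grid| = 280
step 2: project along y, AND mask (52/100) → |grid| = 143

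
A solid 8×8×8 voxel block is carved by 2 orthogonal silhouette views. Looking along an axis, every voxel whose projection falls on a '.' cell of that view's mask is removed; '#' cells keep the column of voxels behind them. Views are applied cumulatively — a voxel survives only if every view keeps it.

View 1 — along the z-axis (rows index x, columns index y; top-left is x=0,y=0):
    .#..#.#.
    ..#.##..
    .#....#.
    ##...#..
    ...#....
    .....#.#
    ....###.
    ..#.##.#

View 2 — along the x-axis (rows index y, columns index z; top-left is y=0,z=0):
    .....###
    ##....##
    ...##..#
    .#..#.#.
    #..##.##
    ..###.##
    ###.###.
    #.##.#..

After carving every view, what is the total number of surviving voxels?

before carving: 512 voxels (8×8×8)
V1 z: intersect with XY mask (21 set) -- 168 left
V2 x: intersect with YZ mask (33 set) -- 95 left

remaining voxels: 95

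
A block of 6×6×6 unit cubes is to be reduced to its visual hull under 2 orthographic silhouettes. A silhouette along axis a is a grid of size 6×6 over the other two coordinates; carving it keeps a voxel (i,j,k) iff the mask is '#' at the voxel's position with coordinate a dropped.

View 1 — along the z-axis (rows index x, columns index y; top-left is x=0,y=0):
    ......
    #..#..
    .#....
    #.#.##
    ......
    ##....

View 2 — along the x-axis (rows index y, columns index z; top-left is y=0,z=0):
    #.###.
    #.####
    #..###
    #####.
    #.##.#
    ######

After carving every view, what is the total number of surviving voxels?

41 voxels

full grid |V| = 216
V1 z: intersect with XY mask (9 set) -- 54 left
V2 x: intersect with YZ mask (28 set) -- 41 left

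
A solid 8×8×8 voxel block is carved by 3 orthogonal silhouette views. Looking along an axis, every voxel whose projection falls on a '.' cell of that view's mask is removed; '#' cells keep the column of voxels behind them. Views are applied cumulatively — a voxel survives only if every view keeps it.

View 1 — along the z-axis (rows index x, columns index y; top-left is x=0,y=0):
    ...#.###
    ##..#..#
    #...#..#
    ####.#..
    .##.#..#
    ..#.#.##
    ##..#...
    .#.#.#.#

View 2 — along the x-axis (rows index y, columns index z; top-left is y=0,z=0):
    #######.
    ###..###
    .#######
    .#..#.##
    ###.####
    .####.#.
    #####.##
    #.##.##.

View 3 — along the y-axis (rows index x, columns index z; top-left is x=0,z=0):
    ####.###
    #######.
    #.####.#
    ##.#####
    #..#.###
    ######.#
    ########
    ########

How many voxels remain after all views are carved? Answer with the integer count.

full grid |V| = 512
carve view 1 (along z, XY-mask fill 31/64): 248 voxels remain
carve view 2 (along x, YZ-mask fill 48/64): 185 voxels remain
carve view 3 (along y, XZ-mask fill 55/64): 158 voxels remain

remaining voxels: 158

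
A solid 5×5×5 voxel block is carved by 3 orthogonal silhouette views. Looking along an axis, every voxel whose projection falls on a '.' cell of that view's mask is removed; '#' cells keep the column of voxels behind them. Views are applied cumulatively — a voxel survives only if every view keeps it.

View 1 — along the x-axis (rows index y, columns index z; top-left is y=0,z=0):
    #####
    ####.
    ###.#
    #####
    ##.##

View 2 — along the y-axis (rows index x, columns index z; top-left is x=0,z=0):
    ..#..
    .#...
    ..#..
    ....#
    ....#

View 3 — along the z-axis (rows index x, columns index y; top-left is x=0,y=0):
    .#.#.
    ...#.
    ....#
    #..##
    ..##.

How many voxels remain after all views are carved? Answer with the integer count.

initial block: 5^3 = 125
carve view 1 (along x, YZ-mask fill 22/25): 110 voxels remain
carve view 2 (along y, XZ-mask fill 5/25): 21 voxels remain
carve view 3 (along z, XY-mask fill 9/25): 8 voxels remain

remaining voxels: 8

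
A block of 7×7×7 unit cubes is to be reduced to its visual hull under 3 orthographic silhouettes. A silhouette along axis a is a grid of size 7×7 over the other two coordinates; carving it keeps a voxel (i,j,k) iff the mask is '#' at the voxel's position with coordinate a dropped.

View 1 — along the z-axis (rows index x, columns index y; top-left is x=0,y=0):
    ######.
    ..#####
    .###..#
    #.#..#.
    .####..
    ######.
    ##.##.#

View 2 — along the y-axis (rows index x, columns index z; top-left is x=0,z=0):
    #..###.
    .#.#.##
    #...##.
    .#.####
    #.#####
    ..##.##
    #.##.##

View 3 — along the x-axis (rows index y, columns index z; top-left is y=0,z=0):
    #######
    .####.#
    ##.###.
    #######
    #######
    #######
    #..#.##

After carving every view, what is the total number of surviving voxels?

|visual hull| = 126

start: 7×7×7 = 343 voxels
after view 1 [z-axis, 33 of 49 cells solid] → remaining = 231
after view 2 [y-axis, 31 of 49 cells solid] → remaining = 144
after view 3 [x-axis, 42 of 49 cells solid] → remaining = 126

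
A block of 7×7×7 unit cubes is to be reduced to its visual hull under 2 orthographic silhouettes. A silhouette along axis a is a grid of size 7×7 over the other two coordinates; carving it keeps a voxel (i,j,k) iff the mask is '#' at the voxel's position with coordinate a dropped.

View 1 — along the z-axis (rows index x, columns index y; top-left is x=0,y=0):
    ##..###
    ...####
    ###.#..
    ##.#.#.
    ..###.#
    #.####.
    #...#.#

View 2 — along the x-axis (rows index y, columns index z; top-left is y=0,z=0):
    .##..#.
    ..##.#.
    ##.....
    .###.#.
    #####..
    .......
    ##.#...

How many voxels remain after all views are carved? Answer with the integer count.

before carving: 343 voxels (7×7×7)
carve view 1 (along z, XY-mask fill 29/49): 203 voxels remain
carve view 2 (along x, YZ-mask fill 20/49): 88 voxels remain

voxel count = 88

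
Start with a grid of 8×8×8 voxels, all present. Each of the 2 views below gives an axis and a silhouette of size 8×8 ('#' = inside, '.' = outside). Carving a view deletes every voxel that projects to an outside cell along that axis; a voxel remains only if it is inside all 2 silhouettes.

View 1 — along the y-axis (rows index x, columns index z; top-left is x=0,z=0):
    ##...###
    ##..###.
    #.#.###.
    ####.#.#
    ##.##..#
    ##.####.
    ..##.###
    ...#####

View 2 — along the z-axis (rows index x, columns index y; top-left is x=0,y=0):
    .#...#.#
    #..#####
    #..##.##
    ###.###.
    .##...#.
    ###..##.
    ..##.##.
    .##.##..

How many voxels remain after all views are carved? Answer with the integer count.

full grid |V| = 512
[1] y-view keeps 42 columns → grid now 336
[2] z-view keeps 36 columns → grid now 191

|visual hull| = 191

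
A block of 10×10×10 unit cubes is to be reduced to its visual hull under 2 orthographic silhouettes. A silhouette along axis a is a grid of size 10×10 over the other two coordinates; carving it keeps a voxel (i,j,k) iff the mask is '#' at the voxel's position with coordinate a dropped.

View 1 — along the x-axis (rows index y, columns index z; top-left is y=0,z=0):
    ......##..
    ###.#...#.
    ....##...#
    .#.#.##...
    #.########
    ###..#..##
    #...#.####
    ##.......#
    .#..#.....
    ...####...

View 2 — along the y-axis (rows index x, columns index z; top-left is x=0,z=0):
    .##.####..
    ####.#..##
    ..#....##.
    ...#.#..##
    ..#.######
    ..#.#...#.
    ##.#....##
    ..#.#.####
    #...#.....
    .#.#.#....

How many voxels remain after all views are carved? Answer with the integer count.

full grid |V| = 1000
  1. axis=0 (YZ plane), |mask|=44  ⇒  voxels=440
  2. axis=1 (XZ plane), |mask|=46  ⇒  voxels=200

|visual hull| = 200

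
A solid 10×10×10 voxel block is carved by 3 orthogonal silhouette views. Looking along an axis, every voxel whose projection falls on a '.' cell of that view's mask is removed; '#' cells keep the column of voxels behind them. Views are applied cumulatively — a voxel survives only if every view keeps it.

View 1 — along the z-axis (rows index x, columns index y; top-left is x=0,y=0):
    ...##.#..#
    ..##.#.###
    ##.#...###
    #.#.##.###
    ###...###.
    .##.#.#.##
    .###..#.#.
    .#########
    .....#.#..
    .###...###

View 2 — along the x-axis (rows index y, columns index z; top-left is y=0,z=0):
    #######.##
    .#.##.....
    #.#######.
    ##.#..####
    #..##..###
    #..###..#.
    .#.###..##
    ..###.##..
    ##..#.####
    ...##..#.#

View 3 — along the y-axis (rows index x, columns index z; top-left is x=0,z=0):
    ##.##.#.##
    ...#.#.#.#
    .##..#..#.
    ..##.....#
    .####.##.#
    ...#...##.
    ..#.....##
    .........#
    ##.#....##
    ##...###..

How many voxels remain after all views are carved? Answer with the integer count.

|visual hull| = 131

full grid |V| = 1000
[1] z-view keeps 57 columns → grid now 570
[2] x-view keeps 60 columns → grid now 336
[3] y-view keeps 42 columns → grid now 131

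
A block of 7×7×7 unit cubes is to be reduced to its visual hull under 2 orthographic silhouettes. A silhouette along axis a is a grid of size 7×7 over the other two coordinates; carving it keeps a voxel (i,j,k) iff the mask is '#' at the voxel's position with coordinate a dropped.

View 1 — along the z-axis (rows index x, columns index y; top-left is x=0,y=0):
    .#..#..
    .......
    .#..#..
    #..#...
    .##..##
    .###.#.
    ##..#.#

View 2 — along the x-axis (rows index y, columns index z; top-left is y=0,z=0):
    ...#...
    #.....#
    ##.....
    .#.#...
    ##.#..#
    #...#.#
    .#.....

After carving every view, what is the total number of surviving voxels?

voxel count = 40

before carving: 343 voxels (7×7×7)
step 1: project along z, AND mask (18/49) → |grid| = 126
step 2: project along x, AND mask (15/49) → |grid| = 40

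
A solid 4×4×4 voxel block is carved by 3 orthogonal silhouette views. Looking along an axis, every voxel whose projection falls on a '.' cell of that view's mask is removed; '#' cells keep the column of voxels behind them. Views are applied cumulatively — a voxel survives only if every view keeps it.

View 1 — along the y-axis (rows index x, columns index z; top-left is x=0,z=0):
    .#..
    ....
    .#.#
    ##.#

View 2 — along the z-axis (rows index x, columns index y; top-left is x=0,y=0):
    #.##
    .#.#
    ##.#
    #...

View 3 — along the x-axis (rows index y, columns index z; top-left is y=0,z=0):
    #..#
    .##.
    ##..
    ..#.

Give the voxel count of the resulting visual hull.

remaining voxels: 5

start: 4×4×4 = 64 voxels
carve view 1 (along y, XZ-mask fill 6/16): 24 voxels remain
carve view 2 (along z, XY-mask fill 9/16): 12 voxels remain
carve view 3 (along x, YZ-mask fill 7/16): 5 voxels remain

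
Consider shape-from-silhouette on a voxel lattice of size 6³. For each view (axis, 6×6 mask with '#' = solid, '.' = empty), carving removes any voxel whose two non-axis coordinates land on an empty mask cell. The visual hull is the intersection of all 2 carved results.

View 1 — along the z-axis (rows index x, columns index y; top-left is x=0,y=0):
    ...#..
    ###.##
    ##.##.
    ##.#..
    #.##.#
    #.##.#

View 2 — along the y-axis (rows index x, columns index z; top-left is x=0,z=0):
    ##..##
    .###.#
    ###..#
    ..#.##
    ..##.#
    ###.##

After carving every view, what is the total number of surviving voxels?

voxel count = 81

before carving: 216 voxels (6×6×6)
[1] z-view keeps 21 columns → grid now 126
[2] y-view keeps 23 columns → grid now 81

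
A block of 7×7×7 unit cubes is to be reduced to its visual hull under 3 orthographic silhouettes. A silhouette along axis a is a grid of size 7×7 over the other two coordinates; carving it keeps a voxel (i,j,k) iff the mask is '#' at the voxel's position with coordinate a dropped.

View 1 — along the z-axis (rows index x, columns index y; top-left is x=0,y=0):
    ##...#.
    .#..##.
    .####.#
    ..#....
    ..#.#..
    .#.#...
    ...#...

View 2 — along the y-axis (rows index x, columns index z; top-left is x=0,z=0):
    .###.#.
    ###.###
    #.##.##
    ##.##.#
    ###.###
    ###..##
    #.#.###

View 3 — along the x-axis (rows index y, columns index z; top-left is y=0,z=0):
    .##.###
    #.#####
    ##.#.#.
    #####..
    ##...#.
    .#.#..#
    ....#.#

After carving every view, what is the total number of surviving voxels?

|visual hull| = 51

initial block: 7^3 = 343
  1. axis=2 (XY plane), |mask|=17  ⇒  voxels=119
  2. axis=1 (XZ plane), |mask|=36  ⇒  voxels=87
  3. axis=0 (YZ plane), |mask|=28  ⇒  voxels=51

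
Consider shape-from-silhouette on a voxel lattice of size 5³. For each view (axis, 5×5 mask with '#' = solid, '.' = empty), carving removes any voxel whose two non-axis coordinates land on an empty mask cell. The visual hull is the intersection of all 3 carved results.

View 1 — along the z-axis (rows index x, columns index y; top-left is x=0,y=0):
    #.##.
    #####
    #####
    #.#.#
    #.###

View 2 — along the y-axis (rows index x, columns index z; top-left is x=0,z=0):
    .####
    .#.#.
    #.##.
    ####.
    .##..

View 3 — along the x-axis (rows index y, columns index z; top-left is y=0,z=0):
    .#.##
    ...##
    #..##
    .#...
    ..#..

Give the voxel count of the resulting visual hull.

start: 5×5×5 = 125 voxels
  1. axis=2 (XY plane), |mask|=20  ⇒  voxels=100
  2. axis=1 (XZ plane), |mask|=15  ⇒  voxels=57
  3. axis=0 (YZ plane), |mask|=10  ⇒  voxels=24

remaining voxels: 24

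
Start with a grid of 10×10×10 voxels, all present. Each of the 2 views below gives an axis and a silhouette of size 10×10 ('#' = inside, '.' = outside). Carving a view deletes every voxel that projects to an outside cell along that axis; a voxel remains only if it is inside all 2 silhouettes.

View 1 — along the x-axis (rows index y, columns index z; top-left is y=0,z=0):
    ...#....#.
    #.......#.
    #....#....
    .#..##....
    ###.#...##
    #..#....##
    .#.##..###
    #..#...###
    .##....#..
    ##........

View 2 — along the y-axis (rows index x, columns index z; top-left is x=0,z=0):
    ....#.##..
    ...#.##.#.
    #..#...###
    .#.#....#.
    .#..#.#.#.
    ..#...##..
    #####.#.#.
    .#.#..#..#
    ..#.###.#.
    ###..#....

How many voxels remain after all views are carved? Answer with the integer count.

voxel count = 142

full grid |V| = 1000
carve view 1 (along x, YZ-mask fill 35/100): 350 voxels remain
carve view 2 (along y, XZ-mask fill 42/100): 142 voxels remain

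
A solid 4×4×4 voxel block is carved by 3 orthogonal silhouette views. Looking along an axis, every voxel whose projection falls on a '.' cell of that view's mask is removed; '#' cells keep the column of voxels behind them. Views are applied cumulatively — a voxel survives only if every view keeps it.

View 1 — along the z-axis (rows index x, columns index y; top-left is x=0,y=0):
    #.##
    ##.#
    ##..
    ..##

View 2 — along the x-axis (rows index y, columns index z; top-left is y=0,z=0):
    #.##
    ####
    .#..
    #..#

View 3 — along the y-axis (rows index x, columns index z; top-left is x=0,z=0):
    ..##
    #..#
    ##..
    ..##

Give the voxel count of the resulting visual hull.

voxel count = 13

start: 4×4×4 = 64 voxels
  1. axis=2 (XY plane), |mask|=10  ⇒  voxels=40
  2. axis=0 (YZ plane), |mask|=10  ⇒  voxels=25
  3. axis=1 (XZ plane), |mask|=8  ⇒  voxels=13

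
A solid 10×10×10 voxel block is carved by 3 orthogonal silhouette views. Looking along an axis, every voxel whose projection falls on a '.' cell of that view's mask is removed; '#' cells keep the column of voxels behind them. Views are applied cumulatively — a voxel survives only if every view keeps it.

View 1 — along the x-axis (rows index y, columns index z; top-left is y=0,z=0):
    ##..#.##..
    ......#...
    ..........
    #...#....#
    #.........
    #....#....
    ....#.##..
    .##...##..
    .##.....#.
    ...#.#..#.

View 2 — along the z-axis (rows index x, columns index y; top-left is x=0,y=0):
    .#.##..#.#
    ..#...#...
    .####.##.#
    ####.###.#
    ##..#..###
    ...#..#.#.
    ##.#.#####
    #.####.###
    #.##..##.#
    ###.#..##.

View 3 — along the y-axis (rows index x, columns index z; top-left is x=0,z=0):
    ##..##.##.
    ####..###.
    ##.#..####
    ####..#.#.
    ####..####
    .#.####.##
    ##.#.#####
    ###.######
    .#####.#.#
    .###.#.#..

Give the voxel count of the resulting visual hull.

|visual hull| = 111

full grid |V| = 1000
V1 x: intersect with YZ mask (25 set) -- 250 left
V2 z: intersect with XY mask (59 set) -- 154 left
V3 y: intersect with XZ mask (70 set) -- 111 left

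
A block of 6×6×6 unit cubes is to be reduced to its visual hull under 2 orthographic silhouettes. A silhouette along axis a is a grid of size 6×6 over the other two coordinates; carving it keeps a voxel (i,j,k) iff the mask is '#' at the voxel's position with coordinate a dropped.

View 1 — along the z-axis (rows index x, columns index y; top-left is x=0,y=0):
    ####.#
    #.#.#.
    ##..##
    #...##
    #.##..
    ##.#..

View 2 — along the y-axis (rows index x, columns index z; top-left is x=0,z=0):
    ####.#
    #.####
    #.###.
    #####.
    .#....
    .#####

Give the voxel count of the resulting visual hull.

before carving: 216 voxels (6×6×6)
[1] z-view keeps 21 columns → grid now 126
[2] y-view keeps 25 columns → grid now 89

voxel count = 89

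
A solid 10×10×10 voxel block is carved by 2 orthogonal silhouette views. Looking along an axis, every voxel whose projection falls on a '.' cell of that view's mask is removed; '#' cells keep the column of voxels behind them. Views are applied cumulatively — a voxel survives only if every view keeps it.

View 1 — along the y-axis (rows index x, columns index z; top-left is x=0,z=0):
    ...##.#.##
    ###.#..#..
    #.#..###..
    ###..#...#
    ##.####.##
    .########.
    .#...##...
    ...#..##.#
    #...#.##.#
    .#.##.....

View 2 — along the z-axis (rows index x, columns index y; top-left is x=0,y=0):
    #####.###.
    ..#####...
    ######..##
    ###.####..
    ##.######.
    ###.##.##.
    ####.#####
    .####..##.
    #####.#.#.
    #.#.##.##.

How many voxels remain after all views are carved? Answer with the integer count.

start: 10×10×10 = 1000 voxels
  1. axis=1 (XZ plane), |mask|=51  ⇒  voxels=510
  2. axis=2 (XY plane), |mask|=71  ⇒  voxels=364

|visual hull| = 364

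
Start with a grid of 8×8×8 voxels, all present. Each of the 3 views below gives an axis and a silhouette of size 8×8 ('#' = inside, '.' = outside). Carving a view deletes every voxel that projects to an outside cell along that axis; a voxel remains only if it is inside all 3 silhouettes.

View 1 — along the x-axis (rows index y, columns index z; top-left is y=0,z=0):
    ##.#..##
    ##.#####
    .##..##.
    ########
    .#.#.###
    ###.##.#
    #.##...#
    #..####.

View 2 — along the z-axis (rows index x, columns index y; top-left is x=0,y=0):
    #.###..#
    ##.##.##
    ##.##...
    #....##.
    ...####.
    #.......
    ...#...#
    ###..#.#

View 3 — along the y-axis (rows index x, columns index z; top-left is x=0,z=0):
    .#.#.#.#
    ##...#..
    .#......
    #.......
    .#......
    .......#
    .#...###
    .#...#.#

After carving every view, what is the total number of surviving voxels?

56 voxels

initial block: 8^3 = 512
[1] x-view keeps 44 columns → grid now 352
[2] z-view keeps 30 columns → grid now 169
[3] y-view keeps 18 columns → grid now 56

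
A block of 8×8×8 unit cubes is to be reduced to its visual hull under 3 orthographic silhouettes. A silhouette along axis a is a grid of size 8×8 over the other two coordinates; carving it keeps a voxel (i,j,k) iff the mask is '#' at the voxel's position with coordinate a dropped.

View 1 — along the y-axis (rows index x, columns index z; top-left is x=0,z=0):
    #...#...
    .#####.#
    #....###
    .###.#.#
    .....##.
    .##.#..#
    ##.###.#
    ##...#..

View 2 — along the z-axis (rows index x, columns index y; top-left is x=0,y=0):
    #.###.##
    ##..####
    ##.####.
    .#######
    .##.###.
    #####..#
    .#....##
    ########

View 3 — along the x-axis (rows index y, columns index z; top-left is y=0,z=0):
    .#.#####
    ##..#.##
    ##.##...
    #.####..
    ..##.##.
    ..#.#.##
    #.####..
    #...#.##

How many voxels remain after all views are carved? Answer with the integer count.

initial block: 8^3 = 512
  1. axis=1 (XZ plane), |mask|=32  ⇒  voxels=256
  2. axis=2 (XY plane), |mask|=47  ⇒  voxels=183
  3. axis=0 (YZ plane), |mask|=37  ⇒  voxels=100

100 voxels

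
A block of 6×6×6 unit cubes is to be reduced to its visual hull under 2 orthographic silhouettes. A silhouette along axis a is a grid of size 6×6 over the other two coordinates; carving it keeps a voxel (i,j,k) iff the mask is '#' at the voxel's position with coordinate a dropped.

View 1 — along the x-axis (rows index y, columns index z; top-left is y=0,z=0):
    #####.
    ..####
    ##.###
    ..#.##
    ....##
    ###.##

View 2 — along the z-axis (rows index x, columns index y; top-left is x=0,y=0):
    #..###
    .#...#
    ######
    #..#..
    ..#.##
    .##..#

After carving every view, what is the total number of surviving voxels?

before carving: 216 voxels (6×6×6)
carve view 1 (along x, YZ-mask fill 24/36): 144 voxels remain
carve view 2 (along z, XY-mask fill 20/36): 82 voxels remain

voxel count = 82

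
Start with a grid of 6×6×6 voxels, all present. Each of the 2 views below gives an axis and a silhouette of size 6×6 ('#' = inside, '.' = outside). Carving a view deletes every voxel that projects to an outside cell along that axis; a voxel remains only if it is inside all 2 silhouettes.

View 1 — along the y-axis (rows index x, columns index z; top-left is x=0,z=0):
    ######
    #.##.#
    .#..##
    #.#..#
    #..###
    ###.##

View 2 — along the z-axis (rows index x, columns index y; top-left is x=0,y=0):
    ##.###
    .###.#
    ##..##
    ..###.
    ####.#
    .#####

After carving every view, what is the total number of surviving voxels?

before carving: 216 voxels (6×6×6)
carve view 1 (along y, XZ-mask fill 25/36): 150 voxels remain
carve view 2 (along z, XY-mask fill 26/36): 112 voxels remain

remaining voxels: 112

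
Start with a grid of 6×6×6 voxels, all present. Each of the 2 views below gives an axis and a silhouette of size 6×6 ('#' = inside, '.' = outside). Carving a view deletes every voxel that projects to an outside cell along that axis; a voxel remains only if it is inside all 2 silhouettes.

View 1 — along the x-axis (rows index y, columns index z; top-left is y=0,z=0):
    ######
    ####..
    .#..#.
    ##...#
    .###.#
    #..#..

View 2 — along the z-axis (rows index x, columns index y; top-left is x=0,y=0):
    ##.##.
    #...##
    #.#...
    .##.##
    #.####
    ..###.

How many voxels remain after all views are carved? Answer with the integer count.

before carving: 216 voxels (6×6×6)
V1 x: intersect with YZ mask (21 set) -- 126 left
V2 z: intersect with XY mask (21 set) -- 75 left

75 voxels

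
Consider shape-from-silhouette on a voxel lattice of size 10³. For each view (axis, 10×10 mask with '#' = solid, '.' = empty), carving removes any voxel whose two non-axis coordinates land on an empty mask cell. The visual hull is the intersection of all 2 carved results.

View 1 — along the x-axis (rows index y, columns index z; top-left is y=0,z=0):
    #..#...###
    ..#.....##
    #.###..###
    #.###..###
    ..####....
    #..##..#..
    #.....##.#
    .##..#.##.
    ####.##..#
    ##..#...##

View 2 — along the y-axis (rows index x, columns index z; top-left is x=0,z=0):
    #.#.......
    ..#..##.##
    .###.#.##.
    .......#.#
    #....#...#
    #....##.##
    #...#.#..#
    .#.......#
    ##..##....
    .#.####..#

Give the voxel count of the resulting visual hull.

197 voxels

full grid |V| = 1000
step 1: project along x, AND mask (51/100) → |grid| = 510
step 2: project along y, AND mask (39/100) → |grid| = 197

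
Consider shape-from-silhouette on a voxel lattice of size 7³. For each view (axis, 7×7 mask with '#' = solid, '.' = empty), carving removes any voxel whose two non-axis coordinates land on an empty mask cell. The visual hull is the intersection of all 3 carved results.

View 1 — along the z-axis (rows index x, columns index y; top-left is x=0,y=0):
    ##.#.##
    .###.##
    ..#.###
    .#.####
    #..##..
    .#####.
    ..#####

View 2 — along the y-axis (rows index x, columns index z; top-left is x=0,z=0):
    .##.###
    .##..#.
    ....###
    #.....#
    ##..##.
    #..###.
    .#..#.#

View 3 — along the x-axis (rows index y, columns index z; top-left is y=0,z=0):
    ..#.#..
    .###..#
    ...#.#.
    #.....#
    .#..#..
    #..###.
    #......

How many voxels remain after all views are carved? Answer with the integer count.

|visual hull| = 38

before carving: 343 voxels (7×7×7)
V1 z: intersect with XY mask (32 set) -- 224 left
V2 y: intersect with XZ mask (24 set) -- 109 left
V3 x: intersect with YZ mask (17 set) -- 38 left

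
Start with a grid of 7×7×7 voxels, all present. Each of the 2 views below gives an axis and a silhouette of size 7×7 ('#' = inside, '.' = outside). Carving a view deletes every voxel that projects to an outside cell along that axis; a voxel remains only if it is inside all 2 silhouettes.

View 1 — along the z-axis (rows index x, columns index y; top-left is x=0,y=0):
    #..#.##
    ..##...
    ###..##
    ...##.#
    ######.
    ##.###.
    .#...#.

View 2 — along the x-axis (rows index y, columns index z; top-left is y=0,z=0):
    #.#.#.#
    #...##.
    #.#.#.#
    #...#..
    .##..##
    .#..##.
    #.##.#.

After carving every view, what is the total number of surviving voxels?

voxel count = 89

initial block: 7^3 = 343
V1 z: intersect with XY mask (27 set) -- 189 left
V2 x: intersect with YZ mask (24 set) -- 89 left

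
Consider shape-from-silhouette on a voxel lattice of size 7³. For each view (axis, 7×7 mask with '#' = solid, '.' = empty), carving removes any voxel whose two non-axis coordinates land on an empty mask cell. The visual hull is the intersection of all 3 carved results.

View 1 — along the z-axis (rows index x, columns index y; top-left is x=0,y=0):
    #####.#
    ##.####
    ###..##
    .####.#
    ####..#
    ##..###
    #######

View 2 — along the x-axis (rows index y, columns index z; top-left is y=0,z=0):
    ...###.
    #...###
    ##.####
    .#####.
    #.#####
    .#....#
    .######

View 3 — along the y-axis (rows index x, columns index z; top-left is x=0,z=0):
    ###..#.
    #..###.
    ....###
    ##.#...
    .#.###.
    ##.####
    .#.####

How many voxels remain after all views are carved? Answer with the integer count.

voxel count = 115

before carving: 343 voxels (7×7×7)
step 1: project along z, AND mask (39/49) → |grid| = 273
step 2: project along x, AND mask (32/49) → |grid| = 181
step 3: project along y, AND mask (29/49) → |grid| = 115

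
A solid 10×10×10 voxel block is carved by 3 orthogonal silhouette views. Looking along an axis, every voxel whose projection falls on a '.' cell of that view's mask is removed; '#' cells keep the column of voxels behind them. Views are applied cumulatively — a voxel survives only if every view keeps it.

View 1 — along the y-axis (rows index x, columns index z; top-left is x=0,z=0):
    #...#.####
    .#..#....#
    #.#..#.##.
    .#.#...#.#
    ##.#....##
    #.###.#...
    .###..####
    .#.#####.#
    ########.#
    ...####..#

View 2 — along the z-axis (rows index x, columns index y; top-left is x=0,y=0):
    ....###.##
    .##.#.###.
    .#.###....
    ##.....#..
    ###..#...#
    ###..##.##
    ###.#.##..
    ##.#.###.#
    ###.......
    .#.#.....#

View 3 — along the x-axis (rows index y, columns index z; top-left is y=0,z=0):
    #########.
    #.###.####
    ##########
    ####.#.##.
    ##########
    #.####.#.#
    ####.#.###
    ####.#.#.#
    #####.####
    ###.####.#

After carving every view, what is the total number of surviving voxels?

225 voxels

full grid |V| = 1000
V1 y: intersect with XZ mask (56 set) -- 560 left
V2 z: intersect with XY mask (49 set) -- 273 left
V3 x: intersect with YZ mask (83 set) -- 225 left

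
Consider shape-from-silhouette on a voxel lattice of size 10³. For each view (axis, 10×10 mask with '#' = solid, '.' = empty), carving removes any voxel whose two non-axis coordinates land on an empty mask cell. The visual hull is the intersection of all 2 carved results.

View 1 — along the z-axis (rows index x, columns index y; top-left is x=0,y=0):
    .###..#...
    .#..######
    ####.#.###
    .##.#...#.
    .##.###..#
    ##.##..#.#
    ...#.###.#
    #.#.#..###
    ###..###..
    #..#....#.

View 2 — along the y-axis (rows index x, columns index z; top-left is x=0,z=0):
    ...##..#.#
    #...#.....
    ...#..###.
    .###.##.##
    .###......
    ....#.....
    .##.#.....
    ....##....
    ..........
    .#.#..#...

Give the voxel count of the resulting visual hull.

|visual hull| = 150

initial block: 10^3 = 1000
after view 1 [z-axis, 55 of 100 cells solid] → remaining = 550
after view 2 [y-axis, 29 of 100 cells solid] → remaining = 150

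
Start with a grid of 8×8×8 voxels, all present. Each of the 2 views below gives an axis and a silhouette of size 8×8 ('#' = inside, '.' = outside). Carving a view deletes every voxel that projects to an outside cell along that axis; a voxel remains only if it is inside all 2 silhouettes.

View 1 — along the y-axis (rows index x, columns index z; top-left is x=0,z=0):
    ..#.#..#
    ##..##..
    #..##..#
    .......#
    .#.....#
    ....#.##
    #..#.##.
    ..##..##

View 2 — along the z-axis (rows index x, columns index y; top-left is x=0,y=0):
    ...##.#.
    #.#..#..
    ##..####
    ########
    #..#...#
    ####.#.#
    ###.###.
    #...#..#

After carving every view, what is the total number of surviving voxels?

start: 8×8×8 = 512 voxels
  1. axis=1 (XZ plane), |mask|=25  ⇒  voxels=200
  2. axis=2 (XY plane), |mask|=38  ⇒  voxels=113

113 voxels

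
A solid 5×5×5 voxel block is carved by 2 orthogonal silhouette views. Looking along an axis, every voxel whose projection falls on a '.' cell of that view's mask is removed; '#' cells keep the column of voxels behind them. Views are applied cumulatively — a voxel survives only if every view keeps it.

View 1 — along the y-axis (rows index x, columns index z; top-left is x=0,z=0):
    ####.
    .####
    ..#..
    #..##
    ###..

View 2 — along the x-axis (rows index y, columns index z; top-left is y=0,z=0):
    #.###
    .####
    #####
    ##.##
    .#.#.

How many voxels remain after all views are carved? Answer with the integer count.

full grid |V| = 125
V1 y: intersect with XZ mask (15 set) -- 75 left
V2 x: intersect with YZ mask (19 set) -- 56 left

voxel count = 56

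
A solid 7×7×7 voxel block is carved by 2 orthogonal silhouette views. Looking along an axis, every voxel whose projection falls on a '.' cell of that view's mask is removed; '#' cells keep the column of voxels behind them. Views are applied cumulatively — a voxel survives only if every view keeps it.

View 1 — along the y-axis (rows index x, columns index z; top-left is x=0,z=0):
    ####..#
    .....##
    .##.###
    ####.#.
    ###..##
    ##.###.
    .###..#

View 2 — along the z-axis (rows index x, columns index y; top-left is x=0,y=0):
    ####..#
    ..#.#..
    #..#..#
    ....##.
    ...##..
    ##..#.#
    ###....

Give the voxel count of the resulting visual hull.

full grid |V| = 343
carve view 1 (along y, XZ-mask fill 31/49): 217 voxels remain
carve view 2 (along z, XY-mask fill 21/49): 96 voxels remain

96 voxels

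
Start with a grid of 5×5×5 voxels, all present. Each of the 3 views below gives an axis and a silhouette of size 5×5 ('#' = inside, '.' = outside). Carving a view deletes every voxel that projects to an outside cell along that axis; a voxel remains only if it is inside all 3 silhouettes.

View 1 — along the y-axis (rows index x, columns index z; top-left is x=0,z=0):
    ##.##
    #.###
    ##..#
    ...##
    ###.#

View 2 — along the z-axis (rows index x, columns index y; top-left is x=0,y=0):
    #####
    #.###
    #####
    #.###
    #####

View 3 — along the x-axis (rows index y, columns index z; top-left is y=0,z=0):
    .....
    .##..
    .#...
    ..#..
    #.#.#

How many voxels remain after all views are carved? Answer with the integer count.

full grid |V| = 125
  1. axis=1 (XZ plane), |mask|=17  ⇒  voxels=85
  2. axis=2 (XY plane), |mask|=23  ⇒  voxels=79
  3. axis=0 (YZ plane), |mask|=7  ⇒  voxels=20

voxel count = 20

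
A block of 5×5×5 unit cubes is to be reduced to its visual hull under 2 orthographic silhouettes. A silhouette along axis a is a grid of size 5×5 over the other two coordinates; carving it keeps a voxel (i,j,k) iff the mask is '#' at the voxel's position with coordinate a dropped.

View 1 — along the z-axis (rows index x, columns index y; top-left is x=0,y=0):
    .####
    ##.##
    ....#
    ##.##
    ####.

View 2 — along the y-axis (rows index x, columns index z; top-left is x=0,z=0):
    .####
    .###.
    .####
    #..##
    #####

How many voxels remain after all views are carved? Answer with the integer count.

start: 5×5×5 = 125 voxels
carve view 1 (along z, XY-mask fill 17/25): 85 voxels remain
carve view 2 (along y, XZ-mask fill 19/25): 64 voxels remain

voxel count = 64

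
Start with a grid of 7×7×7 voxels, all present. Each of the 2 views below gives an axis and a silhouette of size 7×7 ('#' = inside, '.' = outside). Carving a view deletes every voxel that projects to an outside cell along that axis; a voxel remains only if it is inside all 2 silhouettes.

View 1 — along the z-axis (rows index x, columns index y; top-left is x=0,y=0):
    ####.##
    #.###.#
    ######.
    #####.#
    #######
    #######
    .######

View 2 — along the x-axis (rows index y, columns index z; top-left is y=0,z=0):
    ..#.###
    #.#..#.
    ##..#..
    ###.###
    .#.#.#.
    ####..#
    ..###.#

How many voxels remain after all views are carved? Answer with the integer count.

initial block: 7^3 = 343
carve view 1 (along z, XY-mask fill 43/49): 301 voxels remain
carve view 2 (along x, YZ-mask fill 28/49): 172 voxels remain

|visual hull| = 172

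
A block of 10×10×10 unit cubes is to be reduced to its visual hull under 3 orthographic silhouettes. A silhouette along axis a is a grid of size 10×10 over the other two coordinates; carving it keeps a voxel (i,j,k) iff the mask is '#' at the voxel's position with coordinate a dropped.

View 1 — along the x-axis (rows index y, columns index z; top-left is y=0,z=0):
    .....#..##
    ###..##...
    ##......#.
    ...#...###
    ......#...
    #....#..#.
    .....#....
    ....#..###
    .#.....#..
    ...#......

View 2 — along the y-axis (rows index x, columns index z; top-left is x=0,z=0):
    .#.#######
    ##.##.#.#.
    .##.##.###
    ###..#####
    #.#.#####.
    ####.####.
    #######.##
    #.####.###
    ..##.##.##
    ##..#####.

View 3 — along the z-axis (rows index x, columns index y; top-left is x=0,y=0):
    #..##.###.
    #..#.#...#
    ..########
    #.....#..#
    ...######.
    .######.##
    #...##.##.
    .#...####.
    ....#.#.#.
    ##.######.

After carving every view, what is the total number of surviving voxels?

|visual hull| = 112

before carving: 1000 voxels (10×10×10)
carve view 1 (along x, YZ-mask fill 27/100): 270 voxels remain
carve view 2 (along y, XZ-mask fill 74/100): 209 voxels remain
carve view 3 (along z, XY-mask fill 56/100): 112 voxels remain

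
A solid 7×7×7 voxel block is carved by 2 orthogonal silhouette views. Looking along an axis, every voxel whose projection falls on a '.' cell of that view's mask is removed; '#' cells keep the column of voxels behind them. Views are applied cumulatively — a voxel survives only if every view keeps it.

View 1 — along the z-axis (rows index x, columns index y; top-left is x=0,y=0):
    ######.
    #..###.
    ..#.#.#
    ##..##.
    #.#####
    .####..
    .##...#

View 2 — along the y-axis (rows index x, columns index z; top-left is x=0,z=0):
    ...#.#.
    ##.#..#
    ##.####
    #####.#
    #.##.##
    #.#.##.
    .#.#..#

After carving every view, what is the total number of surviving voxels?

125 voxels

before carving: 343 voxels (7×7×7)
  1. axis=2 (XY plane), |mask|=30  ⇒  voxels=210
  2. axis=1 (XZ plane), |mask|=30  ⇒  voxels=125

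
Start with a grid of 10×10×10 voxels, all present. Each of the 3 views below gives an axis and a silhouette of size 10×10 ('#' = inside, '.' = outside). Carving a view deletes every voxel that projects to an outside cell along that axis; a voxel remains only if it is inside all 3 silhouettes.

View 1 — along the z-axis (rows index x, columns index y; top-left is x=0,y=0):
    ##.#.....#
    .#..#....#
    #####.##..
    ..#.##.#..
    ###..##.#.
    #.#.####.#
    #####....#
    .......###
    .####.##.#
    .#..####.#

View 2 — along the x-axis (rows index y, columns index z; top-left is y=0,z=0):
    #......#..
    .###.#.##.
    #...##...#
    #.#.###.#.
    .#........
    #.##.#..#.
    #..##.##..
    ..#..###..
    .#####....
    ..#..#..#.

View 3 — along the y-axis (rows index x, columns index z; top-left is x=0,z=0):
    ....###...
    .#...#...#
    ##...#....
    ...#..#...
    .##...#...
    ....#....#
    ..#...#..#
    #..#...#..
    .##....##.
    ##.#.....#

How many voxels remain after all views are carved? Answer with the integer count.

56 voxels

initial block: 10^3 = 1000
step 1: project along z, AND mask (53/100) → |grid| = 530
step 2: project along x, AND mask (41/100) → |grid| = 207
step 3: project along y, AND mask (30/100) → |grid| = 56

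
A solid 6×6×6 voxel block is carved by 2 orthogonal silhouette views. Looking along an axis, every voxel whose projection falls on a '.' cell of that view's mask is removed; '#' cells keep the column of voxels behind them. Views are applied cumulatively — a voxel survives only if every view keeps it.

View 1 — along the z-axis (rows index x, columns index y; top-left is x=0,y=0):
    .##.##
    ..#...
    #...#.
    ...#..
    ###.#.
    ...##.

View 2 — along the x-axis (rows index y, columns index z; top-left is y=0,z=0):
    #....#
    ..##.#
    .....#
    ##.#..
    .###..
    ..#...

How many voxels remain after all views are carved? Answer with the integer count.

full grid |V| = 216
[1] z-view keeps 14 columns → grid now 84
[2] x-view keeps 13 columns → grid now 32

32 voxels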